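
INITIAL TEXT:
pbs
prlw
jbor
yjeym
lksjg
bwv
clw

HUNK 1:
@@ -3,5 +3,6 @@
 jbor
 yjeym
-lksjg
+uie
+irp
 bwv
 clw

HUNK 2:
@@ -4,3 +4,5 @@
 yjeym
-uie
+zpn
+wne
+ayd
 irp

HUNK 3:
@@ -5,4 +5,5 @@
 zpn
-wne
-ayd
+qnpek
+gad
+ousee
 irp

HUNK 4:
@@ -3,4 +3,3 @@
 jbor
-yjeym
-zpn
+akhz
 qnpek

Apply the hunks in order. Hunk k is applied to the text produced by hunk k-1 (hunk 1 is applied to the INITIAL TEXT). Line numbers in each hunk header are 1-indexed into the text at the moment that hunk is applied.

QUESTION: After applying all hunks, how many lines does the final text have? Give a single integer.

Answer: 10

Derivation:
Hunk 1: at line 3 remove [lksjg] add [uie,irp] -> 8 lines: pbs prlw jbor yjeym uie irp bwv clw
Hunk 2: at line 4 remove [uie] add [zpn,wne,ayd] -> 10 lines: pbs prlw jbor yjeym zpn wne ayd irp bwv clw
Hunk 3: at line 5 remove [wne,ayd] add [qnpek,gad,ousee] -> 11 lines: pbs prlw jbor yjeym zpn qnpek gad ousee irp bwv clw
Hunk 4: at line 3 remove [yjeym,zpn] add [akhz] -> 10 lines: pbs prlw jbor akhz qnpek gad ousee irp bwv clw
Final line count: 10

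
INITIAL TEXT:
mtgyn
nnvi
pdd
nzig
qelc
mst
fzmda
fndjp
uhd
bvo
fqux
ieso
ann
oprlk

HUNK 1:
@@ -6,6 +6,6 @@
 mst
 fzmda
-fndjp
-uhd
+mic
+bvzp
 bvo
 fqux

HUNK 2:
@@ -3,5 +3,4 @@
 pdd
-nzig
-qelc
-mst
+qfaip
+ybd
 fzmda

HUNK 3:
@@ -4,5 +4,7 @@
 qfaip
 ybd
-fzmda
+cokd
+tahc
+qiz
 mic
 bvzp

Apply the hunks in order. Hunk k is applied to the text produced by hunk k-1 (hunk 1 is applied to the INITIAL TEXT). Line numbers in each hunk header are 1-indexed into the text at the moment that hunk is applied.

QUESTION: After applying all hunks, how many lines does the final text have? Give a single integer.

Hunk 1: at line 6 remove [fndjp,uhd] add [mic,bvzp] -> 14 lines: mtgyn nnvi pdd nzig qelc mst fzmda mic bvzp bvo fqux ieso ann oprlk
Hunk 2: at line 3 remove [nzig,qelc,mst] add [qfaip,ybd] -> 13 lines: mtgyn nnvi pdd qfaip ybd fzmda mic bvzp bvo fqux ieso ann oprlk
Hunk 3: at line 4 remove [fzmda] add [cokd,tahc,qiz] -> 15 lines: mtgyn nnvi pdd qfaip ybd cokd tahc qiz mic bvzp bvo fqux ieso ann oprlk
Final line count: 15

Answer: 15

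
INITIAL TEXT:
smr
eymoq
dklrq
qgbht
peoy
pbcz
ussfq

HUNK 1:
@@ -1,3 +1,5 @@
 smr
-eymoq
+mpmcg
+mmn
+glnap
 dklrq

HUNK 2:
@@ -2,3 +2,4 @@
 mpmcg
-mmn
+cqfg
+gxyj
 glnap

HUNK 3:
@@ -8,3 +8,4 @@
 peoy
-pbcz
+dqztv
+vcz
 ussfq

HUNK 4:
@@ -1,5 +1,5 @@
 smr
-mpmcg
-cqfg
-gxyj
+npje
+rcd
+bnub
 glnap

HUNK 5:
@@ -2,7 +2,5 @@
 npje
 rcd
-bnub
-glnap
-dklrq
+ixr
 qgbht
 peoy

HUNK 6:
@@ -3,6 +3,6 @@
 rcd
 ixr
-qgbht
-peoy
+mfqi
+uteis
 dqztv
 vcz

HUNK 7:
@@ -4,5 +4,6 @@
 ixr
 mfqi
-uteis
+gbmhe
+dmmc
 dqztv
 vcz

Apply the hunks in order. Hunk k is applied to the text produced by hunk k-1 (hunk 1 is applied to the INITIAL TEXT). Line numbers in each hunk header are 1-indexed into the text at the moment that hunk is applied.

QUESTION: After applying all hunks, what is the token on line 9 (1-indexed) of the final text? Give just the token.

Answer: vcz

Derivation:
Hunk 1: at line 1 remove [eymoq] add [mpmcg,mmn,glnap] -> 9 lines: smr mpmcg mmn glnap dklrq qgbht peoy pbcz ussfq
Hunk 2: at line 2 remove [mmn] add [cqfg,gxyj] -> 10 lines: smr mpmcg cqfg gxyj glnap dklrq qgbht peoy pbcz ussfq
Hunk 3: at line 8 remove [pbcz] add [dqztv,vcz] -> 11 lines: smr mpmcg cqfg gxyj glnap dklrq qgbht peoy dqztv vcz ussfq
Hunk 4: at line 1 remove [mpmcg,cqfg,gxyj] add [npje,rcd,bnub] -> 11 lines: smr npje rcd bnub glnap dklrq qgbht peoy dqztv vcz ussfq
Hunk 5: at line 2 remove [bnub,glnap,dklrq] add [ixr] -> 9 lines: smr npje rcd ixr qgbht peoy dqztv vcz ussfq
Hunk 6: at line 3 remove [qgbht,peoy] add [mfqi,uteis] -> 9 lines: smr npje rcd ixr mfqi uteis dqztv vcz ussfq
Hunk 7: at line 4 remove [uteis] add [gbmhe,dmmc] -> 10 lines: smr npje rcd ixr mfqi gbmhe dmmc dqztv vcz ussfq
Final line 9: vcz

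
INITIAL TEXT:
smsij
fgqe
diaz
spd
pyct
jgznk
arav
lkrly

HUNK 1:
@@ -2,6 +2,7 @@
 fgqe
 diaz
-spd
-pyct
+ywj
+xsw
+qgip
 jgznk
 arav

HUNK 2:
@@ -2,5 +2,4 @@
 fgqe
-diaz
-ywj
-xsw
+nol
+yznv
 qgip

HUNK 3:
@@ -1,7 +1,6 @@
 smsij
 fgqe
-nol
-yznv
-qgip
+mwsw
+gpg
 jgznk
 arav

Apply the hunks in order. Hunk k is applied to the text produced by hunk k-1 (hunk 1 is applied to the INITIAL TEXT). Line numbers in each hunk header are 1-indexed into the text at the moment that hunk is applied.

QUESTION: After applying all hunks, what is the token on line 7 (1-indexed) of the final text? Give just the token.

Hunk 1: at line 2 remove [spd,pyct] add [ywj,xsw,qgip] -> 9 lines: smsij fgqe diaz ywj xsw qgip jgznk arav lkrly
Hunk 2: at line 2 remove [diaz,ywj,xsw] add [nol,yznv] -> 8 lines: smsij fgqe nol yznv qgip jgznk arav lkrly
Hunk 3: at line 1 remove [nol,yznv,qgip] add [mwsw,gpg] -> 7 lines: smsij fgqe mwsw gpg jgznk arav lkrly
Final line 7: lkrly

Answer: lkrly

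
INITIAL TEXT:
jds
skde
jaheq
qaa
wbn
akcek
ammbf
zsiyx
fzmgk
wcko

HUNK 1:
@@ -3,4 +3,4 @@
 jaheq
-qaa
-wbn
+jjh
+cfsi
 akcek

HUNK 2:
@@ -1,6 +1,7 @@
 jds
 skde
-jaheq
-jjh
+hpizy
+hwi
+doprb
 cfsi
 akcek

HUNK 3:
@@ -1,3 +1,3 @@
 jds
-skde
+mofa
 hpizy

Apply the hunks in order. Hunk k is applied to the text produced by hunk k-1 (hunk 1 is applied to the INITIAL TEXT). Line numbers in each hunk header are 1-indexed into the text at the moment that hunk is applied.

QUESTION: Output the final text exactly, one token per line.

Hunk 1: at line 3 remove [qaa,wbn] add [jjh,cfsi] -> 10 lines: jds skde jaheq jjh cfsi akcek ammbf zsiyx fzmgk wcko
Hunk 2: at line 1 remove [jaheq,jjh] add [hpizy,hwi,doprb] -> 11 lines: jds skde hpizy hwi doprb cfsi akcek ammbf zsiyx fzmgk wcko
Hunk 3: at line 1 remove [skde] add [mofa] -> 11 lines: jds mofa hpizy hwi doprb cfsi akcek ammbf zsiyx fzmgk wcko

Answer: jds
mofa
hpizy
hwi
doprb
cfsi
akcek
ammbf
zsiyx
fzmgk
wcko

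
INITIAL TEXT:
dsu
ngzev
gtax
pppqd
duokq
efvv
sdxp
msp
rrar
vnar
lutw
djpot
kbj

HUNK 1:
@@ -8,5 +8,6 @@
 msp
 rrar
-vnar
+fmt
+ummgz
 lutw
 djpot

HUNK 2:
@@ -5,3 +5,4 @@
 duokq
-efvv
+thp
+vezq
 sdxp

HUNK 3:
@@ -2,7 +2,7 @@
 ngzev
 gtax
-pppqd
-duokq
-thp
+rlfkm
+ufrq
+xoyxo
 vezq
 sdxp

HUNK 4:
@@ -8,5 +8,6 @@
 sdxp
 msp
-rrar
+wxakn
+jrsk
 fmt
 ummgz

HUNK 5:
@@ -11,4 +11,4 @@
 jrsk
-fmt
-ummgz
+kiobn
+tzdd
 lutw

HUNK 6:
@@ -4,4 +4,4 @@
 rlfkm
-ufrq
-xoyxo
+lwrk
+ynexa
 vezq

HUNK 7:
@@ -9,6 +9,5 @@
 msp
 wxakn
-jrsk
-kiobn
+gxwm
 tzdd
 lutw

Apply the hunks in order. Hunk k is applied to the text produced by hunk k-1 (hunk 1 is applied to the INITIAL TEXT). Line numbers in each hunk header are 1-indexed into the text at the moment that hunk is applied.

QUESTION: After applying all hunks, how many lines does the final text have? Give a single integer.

Hunk 1: at line 8 remove [vnar] add [fmt,ummgz] -> 14 lines: dsu ngzev gtax pppqd duokq efvv sdxp msp rrar fmt ummgz lutw djpot kbj
Hunk 2: at line 5 remove [efvv] add [thp,vezq] -> 15 lines: dsu ngzev gtax pppqd duokq thp vezq sdxp msp rrar fmt ummgz lutw djpot kbj
Hunk 3: at line 2 remove [pppqd,duokq,thp] add [rlfkm,ufrq,xoyxo] -> 15 lines: dsu ngzev gtax rlfkm ufrq xoyxo vezq sdxp msp rrar fmt ummgz lutw djpot kbj
Hunk 4: at line 8 remove [rrar] add [wxakn,jrsk] -> 16 lines: dsu ngzev gtax rlfkm ufrq xoyxo vezq sdxp msp wxakn jrsk fmt ummgz lutw djpot kbj
Hunk 5: at line 11 remove [fmt,ummgz] add [kiobn,tzdd] -> 16 lines: dsu ngzev gtax rlfkm ufrq xoyxo vezq sdxp msp wxakn jrsk kiobn tzdd lutw djpot kbj
Hunk 6: at line 4 remove [ufrq,xoyxo] add [lwrk,ynexa] -> 16 lines: dsu ngzev gtax rlfkm lwrk ynexa vezq sdxp msp wxakn jrsk kiobn tzdd lutw djpot kbj
Hunk 7: at line 9 remove [jrsk,kiobn] add [gxwm] -> 15 lines: dsu ngzev gtax rlfkm lwrk ynexa vezq sdxp msp wxakn gxwm tzdd lutw djpot kbj
Final line count: 15

Answer: 15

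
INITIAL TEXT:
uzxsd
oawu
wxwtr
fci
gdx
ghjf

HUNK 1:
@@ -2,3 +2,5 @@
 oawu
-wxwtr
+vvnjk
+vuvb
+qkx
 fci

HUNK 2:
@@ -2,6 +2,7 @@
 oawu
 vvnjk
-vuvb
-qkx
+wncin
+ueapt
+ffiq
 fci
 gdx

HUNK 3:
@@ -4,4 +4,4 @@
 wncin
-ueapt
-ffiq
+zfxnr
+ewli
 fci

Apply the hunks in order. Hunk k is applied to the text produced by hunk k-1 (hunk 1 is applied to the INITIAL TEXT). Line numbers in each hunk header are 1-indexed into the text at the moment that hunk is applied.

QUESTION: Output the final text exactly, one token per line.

Answer: uzxsd
oawu
vvnjk
wncin
zfxnr
ewli
fci
gdx
ghjf

Derivation:
Hunk 1: at line 2 remove [wxwtr] add [vvnjk,vuvb,qkx] -> 8 lines: uzxsd oawu vvnjk vuvb qkx fci gdx ghjf
Hunk 2: at line 2 remove [vuvb,qkx] add [wncin,ueapt,ffiq] -> 9 lines: uzxsd oawu vvnjk wncin ueapt ffiq fci gdx ghjf
Hunk 3: at line 4 remove [ueapt,ffiq] add [zfxnr,ewli] -> 9 lines: uzxsd oawu vvnjk wncin zfxnr ewli fci gdx ghjf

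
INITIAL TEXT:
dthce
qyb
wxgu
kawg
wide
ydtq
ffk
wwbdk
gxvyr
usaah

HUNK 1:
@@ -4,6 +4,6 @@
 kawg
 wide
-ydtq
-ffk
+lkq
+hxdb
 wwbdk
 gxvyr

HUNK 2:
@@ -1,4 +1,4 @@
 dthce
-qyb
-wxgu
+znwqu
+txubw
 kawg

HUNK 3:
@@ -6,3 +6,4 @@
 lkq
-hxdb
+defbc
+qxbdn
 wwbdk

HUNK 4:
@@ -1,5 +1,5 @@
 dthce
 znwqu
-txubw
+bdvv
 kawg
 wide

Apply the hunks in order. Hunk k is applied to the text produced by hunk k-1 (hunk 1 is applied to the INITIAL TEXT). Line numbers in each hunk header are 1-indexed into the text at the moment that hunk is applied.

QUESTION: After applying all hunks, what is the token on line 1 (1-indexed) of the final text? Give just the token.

Answer: dthce

Derivation:
Hunk 1: at line 4 remove [ydtq,ffk] add [lkq,hxdb] -> 10 lines: dthce qyb wxgu kawg wide lkq hxdb wwbdk gxvyr usaah
Hunk 2: at line 1 remove [qyb,wxgu] add [znwqu,txubw] -> 10 lines: dthce znwqu txubw kawg wide lkq hxdb wwbdk gxvyr usaah
Hunk 3: at line 6 remove [hxdb] add [defbc,qxbdn] -> 11 lines: dthce znwqu txubw kawg wide lkq defbc qxbdn wwbdk gxvyr usaah
Hunk 4: at line 1 remove [txubw] add [bdvv] -> 11 lines: dthce znwqu bdvv kawg wide lkq defbc qxbdn wwbdk gxvyr usaah
Final line 1: dthce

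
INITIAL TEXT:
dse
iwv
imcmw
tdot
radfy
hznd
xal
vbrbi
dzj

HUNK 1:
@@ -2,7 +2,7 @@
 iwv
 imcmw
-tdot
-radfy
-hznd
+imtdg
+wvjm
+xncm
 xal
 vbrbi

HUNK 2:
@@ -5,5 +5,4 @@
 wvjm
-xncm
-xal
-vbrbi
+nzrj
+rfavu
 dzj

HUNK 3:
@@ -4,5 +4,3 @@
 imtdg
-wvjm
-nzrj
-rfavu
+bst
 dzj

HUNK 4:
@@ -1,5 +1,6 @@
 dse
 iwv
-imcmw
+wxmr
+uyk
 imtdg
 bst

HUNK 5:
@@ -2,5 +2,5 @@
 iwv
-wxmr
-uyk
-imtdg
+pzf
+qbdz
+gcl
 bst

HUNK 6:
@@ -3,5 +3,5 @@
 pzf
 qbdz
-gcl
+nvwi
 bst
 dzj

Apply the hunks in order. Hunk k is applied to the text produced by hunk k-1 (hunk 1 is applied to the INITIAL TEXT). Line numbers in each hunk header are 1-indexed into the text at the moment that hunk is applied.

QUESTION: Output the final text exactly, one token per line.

Hunk 1: at line 2 remove [tdot,radfy,hznd] add [imtdg,wvjm,xncm] -> 9 lines: dse iwv imcmw imtdg wvjm xncm xal vbrbi dzj
Hunk 2: at line 5 remove [xncm,xal,vbrbi] add [nzrj,rfavu] -> 8 lines: dse iwv imcmw imtdg wvjm nzrj rfavu dzj
Hunk 3: at line 4 remove [wvjm,nzrj,rfavu] add [bst] -> 6 lines: dse iwv imcmw imtdg bst dzj
Hunk 4: at line 1 remove [imcmw] add [wxmr,uyk] -> 7 lines: dse iwv wxmr uyk imtdg bst dzj
Hunk 5: at line 2 remove [wxmr,uyk,imtdg] add [pzf,qbdz,gcl] -> 7 lines: dse iwv pzf qbdz gcl bst dzj
Hunk 6: at line 3 remove [gcl] add [nvwi] -> 7 lines: dse iwv pzf qbdz nvwi bst dzj

Answer: dse
iwv
pzf
qbdz
nvwi
bst
dzj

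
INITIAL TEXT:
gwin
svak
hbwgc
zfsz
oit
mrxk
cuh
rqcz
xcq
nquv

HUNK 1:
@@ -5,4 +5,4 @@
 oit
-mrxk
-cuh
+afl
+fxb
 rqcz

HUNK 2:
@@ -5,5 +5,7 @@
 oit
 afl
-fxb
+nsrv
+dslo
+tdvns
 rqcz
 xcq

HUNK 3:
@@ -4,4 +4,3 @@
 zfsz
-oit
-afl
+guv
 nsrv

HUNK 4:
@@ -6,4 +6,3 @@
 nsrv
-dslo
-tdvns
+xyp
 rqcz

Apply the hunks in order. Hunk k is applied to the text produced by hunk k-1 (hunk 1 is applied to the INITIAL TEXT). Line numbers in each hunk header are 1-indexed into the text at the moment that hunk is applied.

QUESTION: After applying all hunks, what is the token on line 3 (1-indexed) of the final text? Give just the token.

Hunk 1: at line 5 remove [mrxk,cuh] add [afl,fxb] -> 10 lines: gwin svak hbwgc zfsz oit afl fxb rqcz xcq nquv
Hunk 2: at line 5 remove [fxb] add [nsrv,dslo,tdvns] -> 12 lines: gwin svak hbwgc zfsz oit afl nsrv dslo tdvns rqcz xcq nquv
Hunk 3: at line 4 remove [oit,afl] add [guv] -> 11 lines: gwin svak hbwgc zfsz guv nsrv dslo tdvns rqcz xcq nquv
Hunk 4: at line 6 remove [dslo,tdvns] add [xyp] -> 10 lines: gwin svak hbwgc zfsz guv nsrv xyp rqcz xcq nquv
Final line 3: hbwgc

Answer: hbwgc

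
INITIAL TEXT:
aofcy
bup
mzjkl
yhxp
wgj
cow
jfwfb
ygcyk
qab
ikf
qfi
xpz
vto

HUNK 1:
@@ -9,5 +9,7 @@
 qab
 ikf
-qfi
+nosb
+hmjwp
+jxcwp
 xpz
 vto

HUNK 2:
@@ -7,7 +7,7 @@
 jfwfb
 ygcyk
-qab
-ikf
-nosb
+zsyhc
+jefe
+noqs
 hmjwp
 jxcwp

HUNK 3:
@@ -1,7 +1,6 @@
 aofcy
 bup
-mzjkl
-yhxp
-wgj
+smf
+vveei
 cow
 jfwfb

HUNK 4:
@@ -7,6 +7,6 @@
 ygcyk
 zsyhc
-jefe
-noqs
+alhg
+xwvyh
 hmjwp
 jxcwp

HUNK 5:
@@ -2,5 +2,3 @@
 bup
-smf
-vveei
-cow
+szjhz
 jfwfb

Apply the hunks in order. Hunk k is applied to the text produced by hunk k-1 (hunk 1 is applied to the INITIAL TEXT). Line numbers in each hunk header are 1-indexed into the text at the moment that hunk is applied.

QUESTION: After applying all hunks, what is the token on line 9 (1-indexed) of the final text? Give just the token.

Answer: hmjwp

Derivation:
Hunk 1: at line 9 remove [qfi] add [nosb,hmjwp,jxcwp] -> 15 lines: aofcy bup mzjkl yhxp wgj cow jfwfb ygcyk qab ikf nosb hmjwp jxcwp xpz vto
Hunk 2: at line 7 remove [qab,ikf,nosb] add [zsyhc,jefe,noqs] -> 15 lines: aofcy bup mzjkl yhxp wgj cow jfwfb ygcyk zsyhc jefe noqs hmjwp jxcwp xpz vto
Hunk 3: at line 1 remove [mzjkl,yhxp,wgj] add [smf,vveei] -> 14 lines: aofcy bup smf vveei cow jfwfb ygcyk zsyhc jefe noqs hmjwp jxcwp xpz vto
Hunk 4: at line 7 remove [jefe,noqs] add [alhg,xwvyh] -> 14 lines: aofcy bup smf vveei cow jfwfb ygcyk zsyhc alhg xwvyh hmjwp jxcwp xpz vto
Hunk 5: at line 2 remove [smf,vveei,cow] add [szjhz] -> 12 lines: aofcy bup szjhz jfwfb ygcyk zsyhc alhg xwvyh hmjwp jxcwp xpz vto
Final line 9: hmjwp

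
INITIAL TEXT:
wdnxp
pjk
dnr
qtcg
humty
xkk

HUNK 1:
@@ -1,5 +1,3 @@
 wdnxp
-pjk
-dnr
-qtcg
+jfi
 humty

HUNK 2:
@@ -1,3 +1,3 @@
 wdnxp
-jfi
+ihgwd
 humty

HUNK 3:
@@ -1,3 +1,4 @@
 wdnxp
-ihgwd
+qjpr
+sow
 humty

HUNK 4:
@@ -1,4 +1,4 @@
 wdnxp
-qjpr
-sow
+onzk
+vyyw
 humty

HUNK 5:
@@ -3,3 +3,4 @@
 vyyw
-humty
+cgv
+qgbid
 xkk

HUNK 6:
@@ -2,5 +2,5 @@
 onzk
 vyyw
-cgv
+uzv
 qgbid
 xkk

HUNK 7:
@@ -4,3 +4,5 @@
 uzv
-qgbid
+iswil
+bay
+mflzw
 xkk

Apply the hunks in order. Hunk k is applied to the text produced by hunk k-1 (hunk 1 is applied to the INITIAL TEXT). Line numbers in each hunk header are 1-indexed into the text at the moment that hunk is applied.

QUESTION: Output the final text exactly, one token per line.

Answer: wdnxp
onzk
vyyw
uzv
iswil
bay
mflzw
xkk

Derivation:
Hunk 1: at line 1 remove [pjk,dnr,qtcg] add [jfi] -> 4 lines: wdnxp jfi humty xkk
Hunk 2: at line 1 remove [jfi] add [ihgwd] -> 4 lines: wdnxp ihgwd humty xkk
Hunk 3: at line 1 remove [ihgwd] add [qjpr,sow] -> 5 lines: wdnxp qjpr sow humty xkk
Hunk 4: at line 1 remove [qjpr,sow] add [onzk,vyyw] -> 5 lines: wdnxp onzk vyyw humty xkk
Hunk 5: at line 3 remove [humty] add [cgv,qgbid] -> 6 lines: wdnxp onzk vyyw cgv qgbid xkk
Hunk 6: at line 2 remove [cgv] add [uzv] -> 6 lines: wdnxp onzk vyyw uzv qgbid xkk
Hunk 7: at line 4 remove [qgbid] add [iswil,bay,mflzw] -> 8 lines: wdnxp onzk vyyw uzv iswil bay mflzw xkk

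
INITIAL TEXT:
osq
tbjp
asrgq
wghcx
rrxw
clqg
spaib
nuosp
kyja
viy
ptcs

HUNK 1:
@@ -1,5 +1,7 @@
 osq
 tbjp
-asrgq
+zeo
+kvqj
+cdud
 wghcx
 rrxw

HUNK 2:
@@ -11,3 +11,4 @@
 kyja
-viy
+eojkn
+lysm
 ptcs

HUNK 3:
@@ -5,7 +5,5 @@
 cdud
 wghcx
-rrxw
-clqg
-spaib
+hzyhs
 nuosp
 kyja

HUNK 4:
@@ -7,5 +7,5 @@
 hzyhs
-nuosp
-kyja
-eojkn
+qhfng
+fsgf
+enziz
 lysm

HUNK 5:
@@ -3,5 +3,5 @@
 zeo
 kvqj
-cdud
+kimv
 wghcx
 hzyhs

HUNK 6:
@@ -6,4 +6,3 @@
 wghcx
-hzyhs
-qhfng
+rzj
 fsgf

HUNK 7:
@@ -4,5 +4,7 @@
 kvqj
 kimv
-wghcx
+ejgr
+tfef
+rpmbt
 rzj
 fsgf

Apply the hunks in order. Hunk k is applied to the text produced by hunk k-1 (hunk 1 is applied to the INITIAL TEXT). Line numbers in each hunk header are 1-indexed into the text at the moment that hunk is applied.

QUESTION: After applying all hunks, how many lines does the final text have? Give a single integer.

Answer: 13

Derivation:
Hunk 1: at line 1 remove [asrgq] add [zeo,kvqj,cdud] -> 13 lines: osq tbjp zeo kvqj cdud wghcx rrxw clqg spaib nuosp kyja viy ptcs
Hunk 2: at line 11 remove [viy] add [eojkn,lysm] -> 14 lines: osq tbjp zeo kvqj cdud wghcx rrxw clqg spaib nuosp kyja eojkn lysm ptcs
Hunk 3: at line 5 remove [rrxw,clqg,spaib] add [hzyhs] -> 12 lines: osq tbjp zeo kvqj cdud wghcx hzyhs nuosp kyja eojkn lysm ptcs
Hunk 4: at line 7 remove [nuosp,kyja,eojkn] add [qhfng,fsgf,enziz] -> 12 lines: osq tbjp zeo kvqj cdud wghcx hzyhs qhfng fsgf enziz lysm ptcs
Hunk 5: at line 3 remove [cdud] add [kimv] -> 12 lines: osq tbjp zeo kvqj kimv wghcx hzyhs qhfng fsgf enziz lysm ptcs
Hunk 6: at line 6 remove [hzyhs,qhfng] add [rzj] -> 11 lines: osq tbjp zeo kvqj kimv wghcx rzj fsgf enziz lysm ptcs
Hunk 7: at line 4 remove [wghcx] add [ejgr,tfef,rpmbt] -> 13 lines: osq tbjp zeo kvqj kimv ejgr tfef rpmbt rzj fsgf enziz lysm ptcs
Final line count: 13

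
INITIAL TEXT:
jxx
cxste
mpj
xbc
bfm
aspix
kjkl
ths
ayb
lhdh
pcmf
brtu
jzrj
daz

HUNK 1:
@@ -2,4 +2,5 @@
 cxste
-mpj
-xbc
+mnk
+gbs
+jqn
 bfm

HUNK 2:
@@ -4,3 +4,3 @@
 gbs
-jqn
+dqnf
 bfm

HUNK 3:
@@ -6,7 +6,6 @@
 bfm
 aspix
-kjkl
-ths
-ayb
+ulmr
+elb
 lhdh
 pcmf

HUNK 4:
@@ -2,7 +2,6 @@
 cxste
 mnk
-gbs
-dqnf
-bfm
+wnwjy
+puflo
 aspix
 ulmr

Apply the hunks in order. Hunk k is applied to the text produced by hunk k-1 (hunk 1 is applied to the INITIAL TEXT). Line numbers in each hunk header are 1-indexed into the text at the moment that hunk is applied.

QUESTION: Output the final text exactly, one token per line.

Hunk 1: at line 2 remove [mpj,xbc] add [mnk,gbs,jqn] -> 15 lines: jxx cxste mnk gbs jqn bfm aspix kjkl ths ayb lhdh pcmf brtu jzrj daz
Hunk 2: at line 4 remove [jqn] add [dqnf] -> 15 lines: jxx cxste mnk gbs dqnf bfm aspix kjkl ths ayb lhdh pcmf brtu jzrj daz
Hunk 3: at line 6 remove [kjkl,ths,ayb] add [ulmr,elb] -> 14 lines: jxx cxste mnk gbs dqnf bfm aspix ulmr elb lhdh pcmf brtu jzrj daz
Hunk 4: at line 2 remove [gbs,dqnf,bfm] add [wnwjy,puflo] -> 13 lines: jxx cxste mnk wnwjy puflo aspix ulmr elb lhdh pcmf brtu jzrj daz

Answer: jxx
cxste
mnk
wnwjy
puflo
aspix
ulmr
elb
lhdh
pcmf
brtu
jzrj
daz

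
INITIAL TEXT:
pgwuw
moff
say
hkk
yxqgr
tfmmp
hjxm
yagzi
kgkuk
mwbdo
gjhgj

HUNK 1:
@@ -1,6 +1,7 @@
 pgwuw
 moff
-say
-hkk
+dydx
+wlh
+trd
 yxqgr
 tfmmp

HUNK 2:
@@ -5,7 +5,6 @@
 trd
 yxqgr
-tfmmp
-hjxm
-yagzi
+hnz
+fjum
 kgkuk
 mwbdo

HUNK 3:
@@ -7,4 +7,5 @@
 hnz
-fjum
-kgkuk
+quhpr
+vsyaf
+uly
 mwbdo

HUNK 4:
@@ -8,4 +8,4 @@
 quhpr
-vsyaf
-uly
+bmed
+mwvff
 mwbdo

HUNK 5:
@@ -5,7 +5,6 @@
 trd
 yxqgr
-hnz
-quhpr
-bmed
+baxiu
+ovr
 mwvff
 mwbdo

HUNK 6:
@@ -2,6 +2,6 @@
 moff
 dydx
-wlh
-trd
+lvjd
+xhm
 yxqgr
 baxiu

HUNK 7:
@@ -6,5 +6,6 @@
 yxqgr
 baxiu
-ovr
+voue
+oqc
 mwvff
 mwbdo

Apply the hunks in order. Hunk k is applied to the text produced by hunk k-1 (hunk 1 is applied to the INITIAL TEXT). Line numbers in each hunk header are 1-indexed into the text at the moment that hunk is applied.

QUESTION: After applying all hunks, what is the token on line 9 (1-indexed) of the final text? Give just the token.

Hunk 1: at line 1 remove [say,hkk] add [dydx,wlh,trd] -> 12 lines: pgwuw moff dydx wlh trd yxqgr tfmmp hjxm yagzi kgkuk mwbdo gjhgj
Hunk 2: at line 5 remove [tfmmp,hjxm,yagzi] add [hnz,fjum] -> 11 lines: pgwuw moff dydx wlh trd yxqgr hnz fjum kgkuk mwbdo gjhgj
Hunk 3: at line 7 remove [fjum,kgkuk] add [quhpr,vsyaf,uly] -> 12 lines: pgwuw moff dydx wlh trd yxqgr hnz quhpr vsyaf uly mwbdo gjhgj
Hunk 4: at line 8 remove [vsyaf,uly] add [bmed,mwvff] -> 12 lines: pgwuw moff dydx wlh trd yxqgr hnz quhpr bmed mwvff mwbdo gjhgj
Hunk 5: at line 5 remove [hnz,quhpr,bmed] add [baxiu,ovr] -> 11 lines: pgwuw moff dydx wlh trd yxqgr baxiu ovr mwvff mwbdo gjhgj
Hunk 6: at line 2 remove [wlh,trd] add [lvjd,xhm] -> 11 lines: pgwuw moff dydx lvjd xhm yxqgr baxiu ovr mwvff mwbdo gjhgj
Hunk 7: at line 6 remove [ovr] add [voue,oqc] -> 12 lines: pgwuw moff dydx lvjd xhm yxqgr baxiu voue oqc mwvff mwbdo gjhgj
Final line 9: oqc

Answer: oqc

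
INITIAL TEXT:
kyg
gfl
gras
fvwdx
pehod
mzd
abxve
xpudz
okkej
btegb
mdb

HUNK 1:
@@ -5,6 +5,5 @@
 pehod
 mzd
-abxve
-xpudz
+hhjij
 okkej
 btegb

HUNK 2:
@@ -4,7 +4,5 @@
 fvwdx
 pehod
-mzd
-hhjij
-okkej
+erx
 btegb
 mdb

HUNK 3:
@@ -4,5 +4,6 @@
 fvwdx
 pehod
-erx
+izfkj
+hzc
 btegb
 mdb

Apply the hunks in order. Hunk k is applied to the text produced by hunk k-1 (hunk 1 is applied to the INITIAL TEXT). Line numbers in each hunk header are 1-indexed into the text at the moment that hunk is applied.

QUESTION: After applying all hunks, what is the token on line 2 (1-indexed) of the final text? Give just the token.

Hunk 1: at line 5 remove [abxve,xpudz] add [hhjij] -> 10 lines: kyg gfl gras fvwdx pehod mzd hhjij okkej btegb mdb
Hunk 2: at line 4 remove [mzd,hhjij,okkej] add [erx] -> 8 lines: kyg gfl gras fvwdx pehod erx btegb mdb
Hunk 3: at line 4 remove [erx] add [izfkj,hzc] -> 9 lines: kyg gfl gras fvwdx pehod izfkj hzc btegb mdb
Final line 2: gfl

Answer: gfl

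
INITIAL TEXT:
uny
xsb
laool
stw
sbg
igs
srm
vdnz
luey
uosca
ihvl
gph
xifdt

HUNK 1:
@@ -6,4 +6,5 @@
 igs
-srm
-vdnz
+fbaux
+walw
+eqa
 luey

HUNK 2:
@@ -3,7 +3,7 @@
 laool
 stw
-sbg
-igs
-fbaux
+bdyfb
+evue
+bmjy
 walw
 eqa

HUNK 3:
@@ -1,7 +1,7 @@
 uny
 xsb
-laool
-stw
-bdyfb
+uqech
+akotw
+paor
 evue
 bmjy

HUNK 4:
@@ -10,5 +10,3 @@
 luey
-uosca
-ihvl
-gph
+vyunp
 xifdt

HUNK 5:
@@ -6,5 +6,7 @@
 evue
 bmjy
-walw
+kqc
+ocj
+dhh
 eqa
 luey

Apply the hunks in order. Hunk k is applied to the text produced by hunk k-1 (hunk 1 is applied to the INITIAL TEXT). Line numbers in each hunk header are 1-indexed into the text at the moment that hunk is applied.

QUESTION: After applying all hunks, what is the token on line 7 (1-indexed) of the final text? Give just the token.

Hunk 1: at line 6 remove [srm,vdnz] add [fbaux,walw,eqa] -> 14 lines: uny xsb laool stw sbg igs fbaux walw eqa luey uosca ihvl gph xifdt
Hunk 2: at line 3 remove [sbg,igs,fbaux] add [bdyfb,evue,bmjy] -> 14 lines: uny xsb laool stw bdyfb evue bmjy walw eqa luey uosca ihvl gph xifdt
Hunk 3: at line 1 remove [laool,stw,bdyfb] add [uqech,akotw,paor] -> 14 lines: uny xsb uqech akotw paor evue bmjy walw eqa luey uosca ihvl gph xifdt
Hunk 4: at line 10 remove [uosca,ihvl,gph] add [vyunp] -> 12 lines: uny xsb uqech akotw paor evue bmjy walw eqa luey vyunp xifdt
Hunk 5: at line 6 remove [walw] add [kqc,ocj,dhh] -> 14 lines: uny xsb uqech akotw paor evue bmjy kqc ocj dhh eqa luey vyunp xifdt
Final line 7: bmjy

Answer: bmjy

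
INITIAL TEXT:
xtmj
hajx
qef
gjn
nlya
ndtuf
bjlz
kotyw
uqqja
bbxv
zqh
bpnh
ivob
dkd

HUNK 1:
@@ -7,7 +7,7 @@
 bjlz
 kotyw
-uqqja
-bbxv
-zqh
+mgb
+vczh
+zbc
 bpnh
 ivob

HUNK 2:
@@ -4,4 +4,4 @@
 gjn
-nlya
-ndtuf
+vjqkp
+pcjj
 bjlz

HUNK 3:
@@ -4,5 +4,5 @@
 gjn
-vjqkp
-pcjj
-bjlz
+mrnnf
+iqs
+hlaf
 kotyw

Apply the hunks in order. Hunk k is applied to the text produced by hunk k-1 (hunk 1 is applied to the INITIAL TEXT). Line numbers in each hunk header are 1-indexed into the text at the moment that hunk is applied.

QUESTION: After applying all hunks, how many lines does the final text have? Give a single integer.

Answer: 14

Derivation:
Hunk 1: at line 7 remove [uqqja,bbxv,zqh] add [mgb,vczh,zbc] -> 14 lines: xtmj hajx qef gjn nlya ndtuf bjlz kotyw mgb vczh zbc bpnh ivob dkd
Hunk 2: at line 4 remove [nlya,ndtuf] add [vjqkp,pcjj] -> 14 lines: xtmj hajx qef gjn vjqkp pcjj bjlz kotyw mgb vczh zbc bpnh ivob dkd
Hunk 3: at line 4 remove [vjqkp,pcjj,bjlz] add [mrnnf,iqs,hlaf] -> 14 lines: xtmj hajx qef gjn mrnnf iqs hlaf kotyw mgb vczh zbc bpnh ivob dkd
Final line count: 14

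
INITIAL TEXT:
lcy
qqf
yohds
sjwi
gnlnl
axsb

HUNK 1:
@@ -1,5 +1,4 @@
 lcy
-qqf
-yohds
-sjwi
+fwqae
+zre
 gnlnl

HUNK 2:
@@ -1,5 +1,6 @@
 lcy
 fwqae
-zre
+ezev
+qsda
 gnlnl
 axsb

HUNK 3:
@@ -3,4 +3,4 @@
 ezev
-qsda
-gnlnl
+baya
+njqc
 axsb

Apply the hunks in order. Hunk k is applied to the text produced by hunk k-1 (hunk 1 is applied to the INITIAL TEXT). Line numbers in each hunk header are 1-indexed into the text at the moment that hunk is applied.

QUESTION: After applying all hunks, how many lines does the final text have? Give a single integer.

Hunk 1: at line 1 remove [qqf,yohds,sjwi] add [fwqae,zre] -> 5 lines: lcy fwqae zre gnlnl axsb
Hunk 2: at line 1 remove [zre] add [ezev,qsda] -> 6 lines: lcy fwqae ezev qsda gnlnl axsb
Hunk 3: at line 3 remove [qsda,gnlnl] add [baya,njqc] -> 6 lines: lcy fwqae ezev baya njqc axsb
Final line count: 6

Answer: 6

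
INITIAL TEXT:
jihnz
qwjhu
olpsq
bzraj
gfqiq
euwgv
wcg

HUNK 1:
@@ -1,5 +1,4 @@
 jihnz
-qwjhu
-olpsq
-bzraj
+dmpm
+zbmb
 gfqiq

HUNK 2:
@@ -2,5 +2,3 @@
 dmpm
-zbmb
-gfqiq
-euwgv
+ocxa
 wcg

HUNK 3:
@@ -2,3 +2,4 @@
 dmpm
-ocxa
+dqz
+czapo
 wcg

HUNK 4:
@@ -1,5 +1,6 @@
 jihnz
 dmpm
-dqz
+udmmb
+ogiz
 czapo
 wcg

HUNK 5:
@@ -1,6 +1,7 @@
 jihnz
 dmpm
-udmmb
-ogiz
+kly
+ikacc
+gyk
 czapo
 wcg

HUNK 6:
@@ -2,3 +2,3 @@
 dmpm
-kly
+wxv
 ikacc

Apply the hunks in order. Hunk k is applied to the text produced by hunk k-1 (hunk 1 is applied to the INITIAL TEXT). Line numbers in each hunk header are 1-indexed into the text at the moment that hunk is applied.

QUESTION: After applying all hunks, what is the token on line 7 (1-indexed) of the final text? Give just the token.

Hunk 1: at line 1 remove [qwjhu,olpsq,bzraj] add [dmpm,zbmb] -> 6 lines: jihnz dmpm zbmb gfqiq euwgv wcg
Hunk 2: at line 2 remove [zbmb,gfqiq,euwgv] add [ocxa] -> 4 lines: jihnz dmpm ocxa wcg
Hunk 3: at line 2 remove [ocxa] add [dqz,czapo] -> 5 lines: jihnz dmpm dqz czapo wcg
Hunk 4: at line 1 remove [dqz] add [udmmb,ogiz] -> 6 lines: jihnz dmpm udmmb ogiz czapo wcg
Hunk 5: at line 1 remove [udmmb,ogiz] add [kly,ikacc,gyk] -> 7 lines: jihnz dmpm kly ikacc gyk czapo wcg
Hunk 6: at line 2 remove [kly] add [wxv] -> 7 lines: jihnz dmpm wxv ikacc gyk czapo wcg
Final line 7: wcg

Answer: wcg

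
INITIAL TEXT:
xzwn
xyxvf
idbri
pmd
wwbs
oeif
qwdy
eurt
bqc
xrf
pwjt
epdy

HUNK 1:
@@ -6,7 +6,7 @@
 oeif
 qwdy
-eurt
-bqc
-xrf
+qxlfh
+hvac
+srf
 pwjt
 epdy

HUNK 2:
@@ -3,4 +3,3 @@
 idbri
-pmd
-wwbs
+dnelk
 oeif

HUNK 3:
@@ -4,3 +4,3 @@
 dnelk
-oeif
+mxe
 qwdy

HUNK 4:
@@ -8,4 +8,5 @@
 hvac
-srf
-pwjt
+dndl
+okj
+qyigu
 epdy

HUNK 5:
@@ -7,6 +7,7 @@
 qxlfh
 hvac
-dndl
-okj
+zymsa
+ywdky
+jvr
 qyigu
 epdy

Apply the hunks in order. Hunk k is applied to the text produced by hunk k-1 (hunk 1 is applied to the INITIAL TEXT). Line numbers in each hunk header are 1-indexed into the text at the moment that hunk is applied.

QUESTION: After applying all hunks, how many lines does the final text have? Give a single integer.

Hunk 1: at line 6 remove [eurt,bqc,xrf] add [qxlfh,hvac,srf] -> 12 lines: xzwn xyxvf idbri pmd wwbs oeif qwdy qxlfh hvac srf pwjt epdy
Hunk 2: at line 3 remove [pmd,wwbs] add [dnelk] -> 11 lines: xzwn xyxvf idbri dnelk oeif qwdy qxlfh hvac srf pwjt epdy
Hunk 3: at line 4 remove [oeif] add [mxe] -> 11 lines: xzwn xyxvf idbri dnelk mxe qwdy qxlfh hvac srf pwjt epdy
Hunk 4: at line 8 remove [srf,pwjt] add [dndl,okj,qyigu] -> 12 lines: xzwn xyxvf idbri dnelk mxe qwdy qxlfh hvac dndl okj qyigu epdy
Hunk 5: at line 7 remove [dndl,okj] add [zymsa,ywdky,jvr] -> 13 lines: xzwn xyxvf idbri dnelk mxe qwdy qxlfh hvac zymsa ywdky jvr qyigu epdy
Final line count: 13

Answer: 13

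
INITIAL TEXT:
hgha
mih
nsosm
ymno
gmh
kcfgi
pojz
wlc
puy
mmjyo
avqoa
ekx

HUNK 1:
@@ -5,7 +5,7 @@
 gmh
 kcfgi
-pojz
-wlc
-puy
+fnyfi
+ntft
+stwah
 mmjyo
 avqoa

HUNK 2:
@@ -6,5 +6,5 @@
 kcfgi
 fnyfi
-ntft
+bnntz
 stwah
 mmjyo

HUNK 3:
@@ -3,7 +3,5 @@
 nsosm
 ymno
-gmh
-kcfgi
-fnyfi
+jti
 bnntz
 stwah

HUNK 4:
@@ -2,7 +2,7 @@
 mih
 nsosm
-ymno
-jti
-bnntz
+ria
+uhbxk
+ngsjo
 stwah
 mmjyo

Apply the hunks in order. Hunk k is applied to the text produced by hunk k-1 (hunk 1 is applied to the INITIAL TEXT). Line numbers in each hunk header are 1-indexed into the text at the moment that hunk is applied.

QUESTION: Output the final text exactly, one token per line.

Answer: hgha
mih
nsosm
ria
uhbxk
ngsjo
stwah
mmjyo
avqoa
ekx

Derivation:
Hunk 1: at line 5 remove [pojz,wlc,puy] add [fnyfi,ntft,stwah] -> 12 lines: hgha mih nsosm ymno gmh kcfgi fnyfi ntft stwah mmjyo avqoa ekx
Hunk 2: at line 6 remove [ntft] add [bnntz] -> 12 lines: hgha mih nsosm ymno gmh kcfgi fnyfi bnntz stwah mmjyo avqoa ekx
Hunk 3: at line 3 remove [gmh,kcfgi,fnyfi] add [jti] -> 10 lines: hgha mih nsosm ymno jti bnntz stwah mmjyo avqoa ekx
Hunk 4: at line 2 remove [ymno,jti,bnntz] add [ria,uhbxk,ngsjo] -> 10 lines: hgha mih nsosm ria uhbxk ngsjo stwah mmjyo avqoa ekx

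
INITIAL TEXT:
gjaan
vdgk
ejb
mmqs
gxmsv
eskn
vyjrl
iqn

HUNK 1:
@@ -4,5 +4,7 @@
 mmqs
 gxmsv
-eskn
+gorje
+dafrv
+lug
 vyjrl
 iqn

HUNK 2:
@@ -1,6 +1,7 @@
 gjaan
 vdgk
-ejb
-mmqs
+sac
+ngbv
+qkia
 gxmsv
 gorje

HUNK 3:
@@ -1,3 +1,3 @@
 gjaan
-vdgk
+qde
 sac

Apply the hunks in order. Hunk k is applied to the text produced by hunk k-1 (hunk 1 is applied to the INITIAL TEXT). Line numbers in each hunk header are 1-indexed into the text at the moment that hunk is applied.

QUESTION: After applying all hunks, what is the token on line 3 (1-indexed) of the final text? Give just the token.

Answer: sac

Derivation:
Hunk 1: at line 4 remove [eskn] add [gorje,dafrv,lug] -> 10 lines: gjaan vdgk ejb mmqs gxmsv gorje dafrv lug vyjrl iqn
Hunk 2: at line 1 remove [ejb,mmqs] add [sac,ngbv,qkia] -> 11 lines: gjaan vdgk sac ngbv qkia gxmsv gorje dafrv lug vyjrl iqn
Hunk 3: at line 1 remove [vdgk] add [qde] -> 11 lines: gjaan qde sac ngbv qkia gxmsv gorje dafrv lug vyjrl iqn
Final line 3: sac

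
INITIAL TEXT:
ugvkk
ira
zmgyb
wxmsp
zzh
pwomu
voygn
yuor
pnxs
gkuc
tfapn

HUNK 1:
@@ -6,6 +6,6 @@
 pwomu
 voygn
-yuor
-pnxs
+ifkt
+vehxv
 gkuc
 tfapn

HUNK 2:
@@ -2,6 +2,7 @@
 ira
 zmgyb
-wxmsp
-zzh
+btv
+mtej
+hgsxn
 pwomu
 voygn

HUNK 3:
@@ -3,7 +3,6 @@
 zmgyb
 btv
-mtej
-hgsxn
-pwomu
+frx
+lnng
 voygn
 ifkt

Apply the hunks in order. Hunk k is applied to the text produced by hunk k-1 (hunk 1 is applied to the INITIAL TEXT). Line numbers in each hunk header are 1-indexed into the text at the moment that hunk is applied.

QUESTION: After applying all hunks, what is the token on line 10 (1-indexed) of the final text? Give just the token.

Answer: gkuc

Derivation:
Hunk 1: at line 6 remove [yuor,pnxs] add [ifkt,vehxv] -> 11 lines: ugvkk ira zmgyb wxmsp zzh pwomu voygn ifkt vehxv gkuc tfapn
Hunk 2: at line 2 remove [wxmsp,zzh] add [btv,mtej,hgsxn] -> 12 lines: ugvkk ira zmgyb btv mtej hgsxn pwomu voygn ifkt vehxv gkuc tfapn
Hunk 3: at line 3 remove [mtej,hgsxn,pwomu] add [frx,lnng] -> 11 lines: ugvkk ira zmgyb btv frx lnng voygn ifkt vehxv gkuc tfapn
Final line 10: gkuc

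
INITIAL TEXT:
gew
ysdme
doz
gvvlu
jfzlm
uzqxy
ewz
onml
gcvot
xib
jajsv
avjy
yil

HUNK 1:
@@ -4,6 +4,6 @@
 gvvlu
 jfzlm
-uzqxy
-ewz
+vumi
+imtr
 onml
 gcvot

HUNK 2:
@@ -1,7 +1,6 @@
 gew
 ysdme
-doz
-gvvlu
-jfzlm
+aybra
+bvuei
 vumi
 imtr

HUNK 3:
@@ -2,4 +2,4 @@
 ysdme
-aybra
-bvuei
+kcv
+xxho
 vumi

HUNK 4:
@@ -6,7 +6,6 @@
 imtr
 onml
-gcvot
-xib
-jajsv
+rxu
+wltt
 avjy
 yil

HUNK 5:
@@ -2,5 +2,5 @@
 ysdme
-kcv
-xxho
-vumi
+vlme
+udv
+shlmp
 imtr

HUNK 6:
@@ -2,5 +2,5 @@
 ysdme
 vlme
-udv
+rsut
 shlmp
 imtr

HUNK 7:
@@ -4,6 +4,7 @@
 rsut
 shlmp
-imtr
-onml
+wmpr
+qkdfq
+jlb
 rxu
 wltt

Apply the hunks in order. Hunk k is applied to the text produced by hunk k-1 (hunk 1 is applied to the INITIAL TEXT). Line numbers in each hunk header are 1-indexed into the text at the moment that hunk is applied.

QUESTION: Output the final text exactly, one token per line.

Answer: gew
ysdme
vlme
rsut
shlmp
wmpr
qkdfq
jlb
rxu
wltt
avjy
yil

Derivation:
Hunk 1: at line 4 remove [uzqxy,ewz] add [vumi,imtr] -> 13 lines: gew ysdme doz gvvlu jfzlm vumi imtr onml gcvot xib jajsv avjy yil
Hunk 2: at line 1 remove [doz,gvvlu,jfzlm] add [aybra,bvuei] -> 12 lines: gew ysdme aybra bvuei vumi imtr onml gcvot xib jajsv avjy yil
Hunk 3: at line 2 remove [aybra,bvuei] add [kcv,xxho] -> 12 lines: gew ysdme kcv xxho vumi imtr onml gcvot xib jajsv avjy yil
Hunk 4: at line 6 remove [gcvot,xib,jajsv] add [rxu,wltt] -> 11 lines: gew ysdme kcv xxho vumi imtr onml rxu wltt avjy yil
Hunk 5: at line 2 remove [kcv,xxho,vumi] add [vlme,udv,shlmp] -> 11 lines: gew ysdme vlme udv shlmp imtr onml rxu wltt avjy yil
Hunk 6: at line 2 remove [udv] add [rsut] -> 11 lines: gew ysdme vlme rsut shlmp imtr onml rxu wltt avjy yil
Hunk 7: at line 4 remove [imtr,onml] add [wmpr,qkdfq,jlb] -> 12 lines: gew ysdme vlme rsut shlmp wmpr qkdfq jlb rxu wltt avjy yil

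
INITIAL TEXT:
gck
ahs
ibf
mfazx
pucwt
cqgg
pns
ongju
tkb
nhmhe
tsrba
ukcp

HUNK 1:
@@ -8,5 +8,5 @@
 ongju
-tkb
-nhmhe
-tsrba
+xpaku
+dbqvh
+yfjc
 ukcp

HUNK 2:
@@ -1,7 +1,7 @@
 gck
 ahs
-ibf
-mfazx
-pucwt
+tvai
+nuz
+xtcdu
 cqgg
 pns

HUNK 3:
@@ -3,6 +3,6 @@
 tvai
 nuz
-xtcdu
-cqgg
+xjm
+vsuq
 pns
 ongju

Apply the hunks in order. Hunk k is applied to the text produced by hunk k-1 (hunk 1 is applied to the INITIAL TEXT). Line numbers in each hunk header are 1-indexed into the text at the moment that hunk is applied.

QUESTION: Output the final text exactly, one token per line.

Answer: gck
ahs
tvai
nuz
xjm
vsuq
pns
ongju
xpaku
dbqvh
yfjc
ukcp

Derivation:
Hunk 1: at line 8 remove [tkb,nhmhe,tsrba] add [xpaku,dbqvh,yfjc] -> 12 lines: gck ahs ibf mfazx pucwt cqgg pns ongju xpaku dbqvh yfjc ukcp
Hunk 2: at line 1 remove [ibf,mfazx,pucwt] add [tvai,nuz,xtcdu] -> 12 lines: gck ahs tvai nuz xtcdu cqgg pns ongju xpaku dbqvh yfjc ukcp
Hunk 3: at line 3 remove [xtcdu,cqgg] add [xjm,vsuq] -> 12 lines: gck ahs tvai nuz xjm vsuq pns ongju xpaku dbqvh yfjc ukcp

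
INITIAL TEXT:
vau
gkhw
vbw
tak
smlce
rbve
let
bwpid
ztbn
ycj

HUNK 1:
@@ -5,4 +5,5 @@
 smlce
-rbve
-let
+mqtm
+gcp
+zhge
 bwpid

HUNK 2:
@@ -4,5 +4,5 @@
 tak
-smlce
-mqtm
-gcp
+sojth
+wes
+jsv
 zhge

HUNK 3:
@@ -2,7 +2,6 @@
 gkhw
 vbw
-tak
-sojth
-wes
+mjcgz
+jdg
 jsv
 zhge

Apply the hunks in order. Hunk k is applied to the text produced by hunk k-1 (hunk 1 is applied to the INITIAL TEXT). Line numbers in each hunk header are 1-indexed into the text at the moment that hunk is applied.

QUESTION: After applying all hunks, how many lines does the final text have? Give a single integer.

Answer: 10

Derivation:
Hunk 1: at line 5 remove [rbve,let] add [mqtm,gcp,zhge] -> 11 lines: vau gkhw vbw tak smlce mqtm gcp zhge bwpid ztbn ycj
Hunk 2: at line 4 remove [smlce,mqtm,gcp] add [sojth,wes,jsv] -> 11 lines: vau gkhw vbw tak sojth wes jsv zhge bwpid ztbn ycj
Hunk 3: at line 2 remove [tak,sojth,wes] add [mjcgz,jdg] -> 10 lines: vau gkhw vbw mjcgz jdg jsv zhge bwpid ztbn ycj
Final line count: 10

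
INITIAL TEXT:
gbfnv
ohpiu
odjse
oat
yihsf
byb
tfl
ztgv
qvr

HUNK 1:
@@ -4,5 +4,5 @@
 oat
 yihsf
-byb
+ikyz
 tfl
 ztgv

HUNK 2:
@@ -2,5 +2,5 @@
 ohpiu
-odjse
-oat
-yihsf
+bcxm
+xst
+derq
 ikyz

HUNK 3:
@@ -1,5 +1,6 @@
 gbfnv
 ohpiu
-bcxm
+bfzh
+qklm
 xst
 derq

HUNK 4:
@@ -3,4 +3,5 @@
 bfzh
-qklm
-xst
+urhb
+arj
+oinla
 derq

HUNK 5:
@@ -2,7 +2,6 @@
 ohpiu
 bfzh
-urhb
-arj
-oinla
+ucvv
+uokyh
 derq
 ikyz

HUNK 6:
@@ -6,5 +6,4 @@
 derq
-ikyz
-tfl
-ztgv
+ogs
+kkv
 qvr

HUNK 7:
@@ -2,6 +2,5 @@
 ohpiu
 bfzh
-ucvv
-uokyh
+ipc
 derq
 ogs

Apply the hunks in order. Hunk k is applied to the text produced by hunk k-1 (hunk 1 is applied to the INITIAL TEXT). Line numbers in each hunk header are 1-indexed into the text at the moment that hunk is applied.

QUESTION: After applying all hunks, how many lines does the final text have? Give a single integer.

Hunk 1: at line 4 remove [byb] add [ikyz] -> 9 lines: gbfnv ohpiu odjse oat yihsf ikyz tfl ztgv qvr
Hunk 2: at line 2 remove [odjse,oat,yihsf] add [bcxm,xst,derq] -> 9 lines: gbfnv ohpiu bcxm xst derq ikyz tfl ztgv qvr
Hunk 3: at line 1 remove [bcxm] add [bfzh,qklm] -> 10 lines: gbfnv ohpiu bfzh qklm xst derq ikyz tfl ztgv qvr
Hunk 4: at line 3 remove [qklm,xst] add [urhb,arj,oinla] -> 11 lines: gbfnv ohpiu bfzh urhb arj oinla derq ikyz tfl ztgv qvr
Hunk 5: at line 2 remove [urhb,arj,oinla] add [ucvv,uokyh] -> 10 lines: gbfnv ohpiu bfzh ucvv uokyh derq ikyz tfl ztgv qvr
Hunk 6: at line 6 remove [ikyz,tfl,ztgv] add [ogs,kkv] -> 9 lines: gbfnv ohpiu bfzh ucvv uokyh derq ogs kkv qvr
Hunk 7: at line 2 remove [ucvv,uokyh] add [ipc] -> 8 lines: gbfnv ohpiu bfzh ipc derq ogs kkv qvr
Final line count: 8

Answer: 8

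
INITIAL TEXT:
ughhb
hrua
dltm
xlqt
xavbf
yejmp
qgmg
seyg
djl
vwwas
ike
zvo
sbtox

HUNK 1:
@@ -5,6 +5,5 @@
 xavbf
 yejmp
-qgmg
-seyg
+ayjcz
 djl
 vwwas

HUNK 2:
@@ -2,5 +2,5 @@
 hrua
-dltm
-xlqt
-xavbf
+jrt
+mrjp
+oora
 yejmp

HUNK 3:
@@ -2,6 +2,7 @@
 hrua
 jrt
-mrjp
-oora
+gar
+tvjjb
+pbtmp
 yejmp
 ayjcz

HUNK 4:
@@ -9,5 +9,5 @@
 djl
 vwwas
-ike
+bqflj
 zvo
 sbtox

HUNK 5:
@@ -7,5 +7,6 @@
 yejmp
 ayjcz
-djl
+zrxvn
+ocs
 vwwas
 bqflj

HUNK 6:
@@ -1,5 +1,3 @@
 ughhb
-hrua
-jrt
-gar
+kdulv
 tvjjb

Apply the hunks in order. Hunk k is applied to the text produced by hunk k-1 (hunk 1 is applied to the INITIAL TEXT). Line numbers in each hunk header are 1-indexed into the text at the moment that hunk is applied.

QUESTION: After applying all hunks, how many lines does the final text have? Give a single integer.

Hunk 1: at line 5 remove [qgmg,seyg] add [ayjcz] -> 12 lines: ughhb hrua dltm xlqt xavbf yejmp ayjcz djl vwwas ike zvo sbtox
Hunk 2: at line 2 remove [dltm,xlqt,xavbf] add [jrt,mrjp,oora] -> 12 lines: ughhb hrua jrt mrjp oora yejmp ayjcz djl vwwas ike zvo sbtox
Hunk 3: at line 2 remove [mrjp,oora] add [gar,tvjjb,pbtmp] -> 13 lines: ughhb hrua jrt gar tvjjb pbtmp yejmp ayjcz djl vwwas ike zvo sbtox
Hunk 4: at line 9 remove [ike] add [bqflj] -> 13 lines: ughhb hrua jrt gar tvjjb pbtmp yejmp ayjcz djl vwwas bqflj zvo sbtox
Hunk 5: at line 7 remove [djl] add [zrxvn,ocs] -> 14 lines: ughhb hrua jrt gar tvjjb pbtmp yejmp ayjcz zrxvn ocs vwwas bqflj zvo sbtox
Hunk 6: at line 1 remove [hrua,jrt,gar] add [kdulv] -> 12 lines: ughhb kdulv tvjjb pbtmp yejmp ayjcz zrxvn ocs vwwas bqflj zvo sbtox
Final line count: 12

Answer: 12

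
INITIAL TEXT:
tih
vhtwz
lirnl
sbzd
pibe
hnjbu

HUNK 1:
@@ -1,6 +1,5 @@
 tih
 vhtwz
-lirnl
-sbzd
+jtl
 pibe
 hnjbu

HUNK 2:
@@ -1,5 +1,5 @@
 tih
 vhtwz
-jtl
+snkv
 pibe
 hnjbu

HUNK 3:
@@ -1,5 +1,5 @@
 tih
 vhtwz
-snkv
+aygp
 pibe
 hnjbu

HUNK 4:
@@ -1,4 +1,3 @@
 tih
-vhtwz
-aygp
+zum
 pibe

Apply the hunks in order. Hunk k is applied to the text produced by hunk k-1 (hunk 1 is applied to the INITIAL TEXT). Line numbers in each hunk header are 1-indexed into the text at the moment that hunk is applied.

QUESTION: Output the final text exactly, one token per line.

Hunk 1: at line 1 remove [lirnl,sbzd] add [jtl] -> 5 lines: tih vhtwz jtl pibe hnjbu
Hunk 2: at line 1 remove [jtl] add [snkv] -> 5 lines: tih vhtwz snkv pibe hnjbu
Hunk 3: at line 1 remove [snkv] add [aygp] -> 5 lines: tih vhtwz aygp pibe hnjbu
Hunk 4: at line 1 remove [vhtwz,aygp] add [zum] -> 4 lines: tih zum pibe hnjbu

Answer: tih
zum
pibe
hnjbu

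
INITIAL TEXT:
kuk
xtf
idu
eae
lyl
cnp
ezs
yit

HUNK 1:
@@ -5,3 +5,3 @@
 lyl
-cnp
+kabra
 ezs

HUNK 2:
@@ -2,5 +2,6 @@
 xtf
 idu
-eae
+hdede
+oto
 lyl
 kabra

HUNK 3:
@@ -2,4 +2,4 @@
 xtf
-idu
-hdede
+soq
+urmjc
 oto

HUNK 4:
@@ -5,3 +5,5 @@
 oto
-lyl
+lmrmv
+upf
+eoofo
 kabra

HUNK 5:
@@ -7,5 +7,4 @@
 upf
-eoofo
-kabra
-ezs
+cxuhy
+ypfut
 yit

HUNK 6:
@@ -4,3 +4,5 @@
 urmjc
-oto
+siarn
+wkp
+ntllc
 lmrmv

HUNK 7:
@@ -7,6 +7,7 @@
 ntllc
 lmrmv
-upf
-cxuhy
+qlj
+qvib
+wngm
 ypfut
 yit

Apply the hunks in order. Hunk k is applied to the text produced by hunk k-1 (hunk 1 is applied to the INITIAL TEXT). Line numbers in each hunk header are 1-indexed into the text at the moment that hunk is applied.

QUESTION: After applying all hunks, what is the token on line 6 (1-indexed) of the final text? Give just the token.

Answer: wkp

Derivation:
Hunk 1: at line 5 remove [cnp] add [kabra] -> 8 lines: kuk xtf idu eae lyl kabra ezs yit
Hunk 2: at line 2 remove [eae] add [hdede,oto] -> 9 lines: kuk xtf idu hdede oto lyl kabra ezs yit
Hunk 3: at line 2 remove [idu,hdede] add [soq,urmjc] -> 9 lines: kuk xtf soq urmjc oto lyl kabra ezs yit
Hunk 4: at line 5 remove [lyl] add [lmrmv,upf,eoofo] -> 11 lines: kuk xtf soq urmjc oto lmrmv upf eoofo kabra ezs yit
Hunk 5: at line 7 remove [eoofo,kabra,ezs] add [cxuhy,ypfut] -> 10 lines: kuk xtf soq urmjc oto lmrmv upf cxuhy ypfut yit
Hunk 6: at line 4 remove [oto] add [siarn,wkp,ntllc] -> 12 lines: kuk xtf soq urmjc siarn wkp ntllc lmrmv upf cxuhy ypfut yit
Hunk 7: at line 7 remove [upf,cxuhy] add [qlj,qvib,wngm] -> 13 lines: kuk xtf soq urmjc siarn wkp ntllc lmrmv qlj qvib wngm ypfut yit
Final line 6: wkp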